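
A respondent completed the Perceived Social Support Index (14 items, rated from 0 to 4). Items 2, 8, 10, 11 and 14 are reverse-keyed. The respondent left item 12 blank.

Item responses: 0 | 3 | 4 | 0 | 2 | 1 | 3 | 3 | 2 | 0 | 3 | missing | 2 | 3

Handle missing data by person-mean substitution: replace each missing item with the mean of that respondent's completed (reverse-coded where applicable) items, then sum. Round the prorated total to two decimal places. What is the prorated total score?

23.69

Reverse-coded (reversed = (0+4) − raw = 4 − raw):
  item 2: 4 − 3 = 1
  item 8: 4 − 3 = 1
  item 10: 4 − 0 = 4
  item 11: 4 − 3 = 1
  item 14: 4 − 3 = 1
Completed scored items (13 of 14): 0, 1, 4, 0, 2, 1, 3, 1, 2, 4, 1, 2, 1; sum = 22.
Person mean = 22 / 13 ≈ 1.6923
Prorated total = (22 / 13) × 14 = 23.69 (to 2 dp)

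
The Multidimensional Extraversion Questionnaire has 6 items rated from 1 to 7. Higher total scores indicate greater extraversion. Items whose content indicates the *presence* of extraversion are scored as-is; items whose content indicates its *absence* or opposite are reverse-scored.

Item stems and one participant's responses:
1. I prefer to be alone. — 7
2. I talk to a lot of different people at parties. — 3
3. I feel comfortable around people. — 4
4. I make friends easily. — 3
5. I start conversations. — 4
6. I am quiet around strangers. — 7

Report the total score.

Items 1, 6 describe the absence/opposite of extraversion → reverse-score.
reverse-coded value = 8 − response.
  item 1: 8 − 7 = 1
  item 2: 3
  item 3: 4
  item 4: 3
  item 5: 4
  item 6: 8 − 7 = 1
Total = 1 + 3 + 4 + 3 + 4 + 1 = 16

16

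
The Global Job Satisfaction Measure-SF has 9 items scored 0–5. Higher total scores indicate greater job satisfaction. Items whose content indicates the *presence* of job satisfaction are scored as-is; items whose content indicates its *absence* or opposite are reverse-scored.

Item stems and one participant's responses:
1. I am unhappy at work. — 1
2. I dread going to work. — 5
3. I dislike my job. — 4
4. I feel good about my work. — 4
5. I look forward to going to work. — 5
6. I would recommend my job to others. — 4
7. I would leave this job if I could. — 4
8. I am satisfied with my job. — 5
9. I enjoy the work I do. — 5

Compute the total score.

Items 1, 2, 3, 7 describe the absence/opposite of job satisfaction → reverse-score.
reversed = (0+5) − raw = 5 − raw.
  item 1: 5 − 1 = 4
  item 2: 5 − 5 = 0
  item 3: 5 − 4 = 1
  item 4: 4
  item 5: 5
  item 6: 4
  item 7: 5 − 4 = 1
  item 8: 5
  item 9: 5
Total = 4 + 0 + 1 + 4 + 5 + 4 + 1 + 5 + 5 = 29

29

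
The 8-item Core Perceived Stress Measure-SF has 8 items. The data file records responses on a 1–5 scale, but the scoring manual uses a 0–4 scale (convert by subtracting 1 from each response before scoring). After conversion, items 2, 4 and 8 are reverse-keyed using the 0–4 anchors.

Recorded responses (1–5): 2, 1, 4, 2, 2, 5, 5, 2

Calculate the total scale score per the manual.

23

Convert to 0–4: 1, 0, 3, 1, 1, 4, 4, 1
Reverse-coded (on a 0–4 scale, reversed = 4 − raw):
  item 2: 4 − 0 = 4
  item 4: 4 − 1 = 3
  item 8: 4 − 1 = 3
Scored: 1, 4, 3, 3, 1, 4, 4, 3
Total = 23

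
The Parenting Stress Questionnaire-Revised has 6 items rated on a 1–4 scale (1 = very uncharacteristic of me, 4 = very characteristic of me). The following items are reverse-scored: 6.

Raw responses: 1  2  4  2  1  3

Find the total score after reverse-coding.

12

Raw sum = 13. Reverse-scored items: 6; their raw sum = 3.
Each reversal replaces raw with 5 − raw, changing the total by 5 − 2·raw per item.
Total = 13 + 1·5 − 2·3 = 13 + 5 − 6 = 12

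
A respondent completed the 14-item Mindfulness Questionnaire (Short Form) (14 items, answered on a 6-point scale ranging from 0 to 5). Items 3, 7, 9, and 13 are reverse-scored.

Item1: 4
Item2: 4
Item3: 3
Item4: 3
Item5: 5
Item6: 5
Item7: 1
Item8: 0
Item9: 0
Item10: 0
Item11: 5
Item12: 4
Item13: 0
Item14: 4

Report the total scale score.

Raw sum = 38. Reverse-scored items: 3, 7, 9, 13; their raw sum = 4.
Each reversal replaces raw with 5 − raw, changing the total by 5 − 2·raw per item.
Total = 38 + 4·5 − 2·4 = 38 + 20 − 8 = 50

50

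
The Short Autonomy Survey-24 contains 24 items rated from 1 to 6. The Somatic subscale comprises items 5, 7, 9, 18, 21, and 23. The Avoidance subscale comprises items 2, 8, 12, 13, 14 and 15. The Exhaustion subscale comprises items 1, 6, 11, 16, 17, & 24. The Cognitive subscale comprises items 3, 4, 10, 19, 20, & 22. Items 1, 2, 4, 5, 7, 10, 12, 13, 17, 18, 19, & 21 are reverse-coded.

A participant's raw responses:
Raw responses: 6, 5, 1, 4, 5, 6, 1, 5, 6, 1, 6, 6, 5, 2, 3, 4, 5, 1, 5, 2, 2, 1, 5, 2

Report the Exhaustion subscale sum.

21

Exhaustion items: 1, 6, 11, 16, 17, 24.
Of these, items 1 & 17 are reverse-coded; reversed = (1+6) − raw = 7 − raw.
  item 1: 7 − 6 = 1
  item 6: 6
  item 11: 6
  item 16: 4
  item 17: 7 − 5 = 2
  item 24: 2
Sum = 1 + 6 + 6 + 4 + 2 + 2 = 21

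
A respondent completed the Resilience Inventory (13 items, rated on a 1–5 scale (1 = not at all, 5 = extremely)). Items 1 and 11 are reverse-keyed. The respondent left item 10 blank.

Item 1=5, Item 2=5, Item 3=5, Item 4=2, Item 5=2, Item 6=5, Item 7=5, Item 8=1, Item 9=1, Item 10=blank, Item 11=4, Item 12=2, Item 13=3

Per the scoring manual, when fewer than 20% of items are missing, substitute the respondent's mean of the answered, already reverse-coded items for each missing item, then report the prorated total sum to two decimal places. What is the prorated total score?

36.83

Reverse-coded (reverse-coded value = 6 − response):
  item 1: 6 − 5 = 1
  item 11: 6 − 4 = 2
Completed scored items (12 of 13): 1, 5, 5, 2, 2, 5, 5, 1, 1, 2, 2, 3; sum = 34.
Person mean = 34 / 12 ≈ 2.8333
Prorated total = (34 / 12) × 13 = 36.83 (to 2 dp)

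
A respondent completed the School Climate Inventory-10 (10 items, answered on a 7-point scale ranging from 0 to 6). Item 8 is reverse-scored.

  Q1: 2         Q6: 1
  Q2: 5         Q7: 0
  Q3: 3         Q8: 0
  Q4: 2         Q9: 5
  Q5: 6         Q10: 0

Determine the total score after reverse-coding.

Reverse-coded items (on a 0–6 scale, reversed = 6 − raw):
  item 8: 6 − 0 = 6
After reverse-coding: 2, 5, 3, 2, 6, 1, 0, 6, 5, 0
Total = 2 + 5 + 3 + 2 + 6 + 1 + 0 + 6 + 5 + 0 = 30

30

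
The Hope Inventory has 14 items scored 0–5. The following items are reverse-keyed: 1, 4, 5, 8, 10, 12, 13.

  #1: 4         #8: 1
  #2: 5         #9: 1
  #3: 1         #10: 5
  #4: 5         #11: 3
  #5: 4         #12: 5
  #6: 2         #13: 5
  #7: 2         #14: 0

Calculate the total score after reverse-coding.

20

Reverse-keyed items use 5 − raw:
  item 1: 5 − 4 = 1
  item 4: 5 − 5 = 0
  item 5: 5 − 4 = 1
  item 8: 5 − 1 = 4
  item 10: 5 − 5 = 0
  item 12: 5 − 5 = 0
  item 13: 5 − 5 = 0
Scored responses: 1, 5, 1, 0, 1, 2, 2, 4, 1, 0, 3, 0, 0, 0
Total = 1 + 5 + 1 + 0 + 1 + 2 + 2 + 4 + 1 + 0 + 3 + 0 + 0 + 0 = 20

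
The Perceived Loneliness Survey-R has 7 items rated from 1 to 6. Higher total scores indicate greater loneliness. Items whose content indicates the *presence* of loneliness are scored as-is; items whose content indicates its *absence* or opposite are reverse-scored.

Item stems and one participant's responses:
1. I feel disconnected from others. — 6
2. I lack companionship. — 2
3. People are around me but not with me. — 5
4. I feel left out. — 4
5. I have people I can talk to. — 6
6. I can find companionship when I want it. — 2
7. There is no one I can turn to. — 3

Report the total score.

26

Items 5, 6 describe the absence/opposite of loneliness → reverse-score.
on a 1–6 scale, reversed = 7 − raw.
  item 1: 6
  item 2: 2
  item 3: 5
  item 4: 4
  item 5: 7 − 6 = 1
  item 6: 7 − 2 = 5
  item 7: 3
Total = 6 + 2 + 5 + 4 + 1 + 5 + 3 = 26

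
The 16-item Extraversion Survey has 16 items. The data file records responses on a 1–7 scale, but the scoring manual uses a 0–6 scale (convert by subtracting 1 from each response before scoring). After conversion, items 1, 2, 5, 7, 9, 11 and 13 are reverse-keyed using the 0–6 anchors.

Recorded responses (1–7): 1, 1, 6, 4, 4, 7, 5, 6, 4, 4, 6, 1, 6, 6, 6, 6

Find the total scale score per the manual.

59

Convert to 0–6: 0, 0, 5, 3, 3, 6, 4, 5, 3, 3, 5, 0, 5, 5, 5, 5
Reverse-coded (reversed = (0+6) − raw = 6 − raw):
  item 1: 6 − 0 = 6
  item 2: 6 − 0 = 6
  item 5: 6 − 3 = 3
  item 7: 6 − 4 = 2
  item 9: 6 − 3 = 3
  item 11: 6 − 5 = 1
  item 13: 6 − 5 = 1
Scored: 6, 6, 5, 3, 3, 6, 2, 5, 3, 3, 1, 0, 1, 5, 5, 5
Total = 59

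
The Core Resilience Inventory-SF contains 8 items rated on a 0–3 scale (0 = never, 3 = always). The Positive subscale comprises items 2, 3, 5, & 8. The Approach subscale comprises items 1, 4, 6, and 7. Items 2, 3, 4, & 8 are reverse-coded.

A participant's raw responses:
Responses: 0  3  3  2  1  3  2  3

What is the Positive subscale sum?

Positive items: 2, 3, 5, 8.
Of these, items 2, 3, and 8 are reverse-coded; reverse-coded value = 3 − response.
  item 2: 3 − 3 = 0
  item 3: 3 − 3 = 0
  item 5: 1
  item 8: 3 − 3 = 0
Sum = 0 + 0 + 1 + 0 = 1

1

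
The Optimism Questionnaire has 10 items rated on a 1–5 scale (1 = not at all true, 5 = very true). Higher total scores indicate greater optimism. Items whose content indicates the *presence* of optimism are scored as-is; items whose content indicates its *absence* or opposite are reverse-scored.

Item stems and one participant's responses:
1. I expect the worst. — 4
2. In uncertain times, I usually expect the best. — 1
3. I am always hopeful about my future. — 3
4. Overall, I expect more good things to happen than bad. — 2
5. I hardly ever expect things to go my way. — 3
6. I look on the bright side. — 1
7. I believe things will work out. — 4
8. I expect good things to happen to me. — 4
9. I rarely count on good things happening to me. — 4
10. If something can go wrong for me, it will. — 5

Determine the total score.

23

Items 1, 5, 9, 10 describe the absence/opposite of optimism → reverse-score.
reversed = (1+5) − raw = 6 − raw.
  item 1: 6 − 4 = 2
  item 2: 1
  item 3: 3
  item 4: 2
  item 5: 6 − 3 = 3
  item 6: 1
  item 7: 4
  item 8: 4
  item 9: 6 − 4 = 2
  item 10: 6 − 5 = 1
Total = 2 + 1 + 3 + 2 + 3 + 1 + 4 + 4 + 2 + 1 = 23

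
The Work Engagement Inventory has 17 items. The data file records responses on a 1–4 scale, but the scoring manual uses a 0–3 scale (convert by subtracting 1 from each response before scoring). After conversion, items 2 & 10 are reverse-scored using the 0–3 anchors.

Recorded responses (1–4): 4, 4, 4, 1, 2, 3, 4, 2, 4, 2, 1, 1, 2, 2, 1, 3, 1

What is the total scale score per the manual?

22

Convert to 0–3: 3, 3, 3, 0, 1, 2, 3, 1, 3, 1, 0, 0, 1, 1, 0, 2, 0
Reverse-coded (reverse-coded value = 3 − response):
  item 2: 3 − 3 = 0
  item 10: 3 − 1 = 2
Scored: 3, 0, 3, 0, 1, 2, 3, 1, 3, 2, 0, 0, 1, 1, 0, 2, 0
Total = 22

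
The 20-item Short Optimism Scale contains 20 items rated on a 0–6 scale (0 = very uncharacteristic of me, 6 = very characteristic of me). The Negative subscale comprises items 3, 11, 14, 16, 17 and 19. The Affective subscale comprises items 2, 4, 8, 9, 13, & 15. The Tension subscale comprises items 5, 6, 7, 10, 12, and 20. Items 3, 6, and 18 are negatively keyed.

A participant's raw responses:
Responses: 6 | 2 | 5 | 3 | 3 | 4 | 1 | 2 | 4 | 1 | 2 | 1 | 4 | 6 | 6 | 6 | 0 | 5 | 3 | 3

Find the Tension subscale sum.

Tension items: 5, 6, 7, 10, 12, 20.
Of these, item 6 is negatively keyed; on a 0–6 scale, reversed = 6 − raw.
  item 5: 3
  item 6: 6 − 4 = 2
  item 7: 1
  item 10: 1
  item 12: 1
  item 20: 3
Sum = 3 + 2 + 1 + 1 + 1 + 3 = 11

11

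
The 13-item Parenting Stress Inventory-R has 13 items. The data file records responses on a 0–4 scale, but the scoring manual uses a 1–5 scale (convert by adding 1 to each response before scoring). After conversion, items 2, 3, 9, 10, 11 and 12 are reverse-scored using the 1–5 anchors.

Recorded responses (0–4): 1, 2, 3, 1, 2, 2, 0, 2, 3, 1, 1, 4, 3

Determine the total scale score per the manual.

Convert to 1–5: 2, 3, 4, 2, 3, 3, 1, 3, 4, 2, 2, 5, 4
Reverse-coded (reverse-coded value = 6 − response):
  item 2: 6 − 3 = 3
  item 3: 6 − 4 = 2
  item 9: 6 − 4 = 2
  item 10: 6 − 2 = 4
  item 11: 6 − 2 = 4
  item 12: 6 − 5 = 1
Scored: 2, 3, 2, 2, 3, 3, 1, 3, 2, 4, 4, 1, 4
Total = 34

34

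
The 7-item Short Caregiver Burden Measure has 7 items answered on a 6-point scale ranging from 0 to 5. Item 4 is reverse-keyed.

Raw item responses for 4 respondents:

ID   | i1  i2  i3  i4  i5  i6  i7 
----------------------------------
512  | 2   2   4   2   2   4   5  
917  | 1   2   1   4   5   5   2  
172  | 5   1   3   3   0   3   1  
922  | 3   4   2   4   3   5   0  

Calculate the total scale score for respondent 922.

Respondent 922 raw: 3, 4, 2, 4, 3, 5, 0.
Reverse-coded (reversed = (0+5) − raw = 5 − raw):
  item 1: 3
  item 2: 4
  item 3: 2
  item 4: 5 − 4 = 1
  item 5: 3
  item 6: 5
  item 7: 0
Sum = 3 + 4 + 2 + 1 + 3 + 5 + 0 = 18

18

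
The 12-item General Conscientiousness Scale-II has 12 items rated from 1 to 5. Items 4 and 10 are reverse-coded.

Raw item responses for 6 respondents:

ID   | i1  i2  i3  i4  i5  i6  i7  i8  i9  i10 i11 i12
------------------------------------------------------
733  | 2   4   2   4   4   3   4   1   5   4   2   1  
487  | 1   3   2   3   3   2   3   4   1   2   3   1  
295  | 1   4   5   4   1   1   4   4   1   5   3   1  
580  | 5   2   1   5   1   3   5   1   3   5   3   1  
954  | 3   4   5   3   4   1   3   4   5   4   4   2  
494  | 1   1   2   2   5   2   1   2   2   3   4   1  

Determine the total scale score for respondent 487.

Respondent 487 raw: 1, 3, 2, 3, 3, 2, 3, 4, 1, 2, 3, 1.
Reverse-coded (on a 1–5 scale, reversed = 6 − raw):
  item 1: 1
  item 2: 3
  item 3: 2
  item 4: 6 − 3 = 3
  item 5: 3
  item 6: 2
  item 7: 3
  item 8: 4
  item 9: 1
  item 10: 6 − 2 = 4
  item 11: 3
  item 12: 1
Sum = 1 + 3 + 2 + 3 + 3 + 2 + 3 + 4 + 1 + 4 + 3 + 1 = 30

30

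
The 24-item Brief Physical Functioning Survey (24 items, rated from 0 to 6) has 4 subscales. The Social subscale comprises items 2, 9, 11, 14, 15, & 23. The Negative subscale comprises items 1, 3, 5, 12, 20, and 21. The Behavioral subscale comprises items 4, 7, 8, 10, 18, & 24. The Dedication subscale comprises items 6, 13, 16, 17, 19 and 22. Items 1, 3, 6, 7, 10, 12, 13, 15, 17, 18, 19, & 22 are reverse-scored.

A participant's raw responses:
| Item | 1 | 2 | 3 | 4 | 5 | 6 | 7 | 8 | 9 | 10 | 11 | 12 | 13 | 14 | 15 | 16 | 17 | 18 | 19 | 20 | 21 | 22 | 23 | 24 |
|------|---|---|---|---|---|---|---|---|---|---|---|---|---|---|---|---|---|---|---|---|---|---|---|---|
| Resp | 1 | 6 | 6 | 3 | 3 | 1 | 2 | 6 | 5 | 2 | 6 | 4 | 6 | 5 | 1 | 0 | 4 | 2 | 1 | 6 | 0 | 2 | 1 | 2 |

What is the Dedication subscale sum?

Dedication items: 6, 13, 16, 17, 19, 22.
Of these, items 6, 13, 17, 19, & 22 are reverse-scored; reversed = (0+6) − raw = 6 − raw.
  item 6: 6 − 1 = 5
  item 13: 6 − 6 = 0
  item 16: 0
  item 17: 6 − 4 = 2
  item 19: 6 − 1 = 5
  item 22: 6 − 2 = 4
Sum = 5 + 0 + 0 + 2 + 5 + 4 = 16

16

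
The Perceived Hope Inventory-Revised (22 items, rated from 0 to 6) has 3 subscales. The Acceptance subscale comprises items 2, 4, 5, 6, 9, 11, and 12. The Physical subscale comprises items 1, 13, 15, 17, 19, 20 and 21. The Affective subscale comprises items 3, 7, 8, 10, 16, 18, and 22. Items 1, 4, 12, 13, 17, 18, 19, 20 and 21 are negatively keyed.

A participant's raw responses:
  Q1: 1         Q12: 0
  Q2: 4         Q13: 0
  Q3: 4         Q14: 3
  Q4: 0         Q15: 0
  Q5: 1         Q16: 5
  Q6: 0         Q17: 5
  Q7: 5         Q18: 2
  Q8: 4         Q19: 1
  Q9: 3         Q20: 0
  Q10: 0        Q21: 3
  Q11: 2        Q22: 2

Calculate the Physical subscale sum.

Physical items: 1, 13, 15, 17, 19, 20, 21.
Of these, items 1, 13, 17, 19, 20, and 21 are negatively keyed; on a 0–6 scale, reversed = 6 − raw.
  item 1: 6 − 1 = 5
  item 13: 6 − 0 = 6
  item 15: 0
  item 17: 6 − 5 = 1
  item 19: 6 − 1 = 5
  item 20: 6 − 0 = 6
  item 21: 6 − 3 = 3
Sum = 5 + 6 + 0 + 1 + 5 + 6 + 3 = 26

26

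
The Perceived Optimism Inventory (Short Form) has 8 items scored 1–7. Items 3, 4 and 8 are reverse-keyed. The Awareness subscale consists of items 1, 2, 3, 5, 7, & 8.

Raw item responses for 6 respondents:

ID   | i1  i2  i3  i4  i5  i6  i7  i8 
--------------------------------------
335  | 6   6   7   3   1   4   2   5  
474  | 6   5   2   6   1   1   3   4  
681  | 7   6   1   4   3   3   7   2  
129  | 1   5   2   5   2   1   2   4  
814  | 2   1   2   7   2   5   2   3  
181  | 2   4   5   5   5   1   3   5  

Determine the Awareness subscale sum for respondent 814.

Respondent 814 raw: 2, 1, 2, 7, 2, 5, 2, 3.
Awareness items: 1, 2, 3, 5, 7, 8.
Reverse-coded (on a 1–7 scale, reversed = 8 − raw):
  item 1: 2
  item 2: 1
  item 3: 8 − 2 = 6
  item 5: 2
  item 7: 2
  item 8: 8 − 3 = 5
Sum = 2 + 1 + 6 + 2 + 2 + 5 = 18

18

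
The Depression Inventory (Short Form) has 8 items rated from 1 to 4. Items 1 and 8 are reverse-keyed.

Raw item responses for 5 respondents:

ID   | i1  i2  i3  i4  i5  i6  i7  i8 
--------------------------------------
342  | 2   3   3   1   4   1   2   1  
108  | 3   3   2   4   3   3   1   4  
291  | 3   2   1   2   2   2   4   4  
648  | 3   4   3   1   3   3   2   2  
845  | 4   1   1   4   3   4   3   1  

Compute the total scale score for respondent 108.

Respondent 108 raw: 3, 3, 2, 4, 3, 3, 1, 4.
Reverse-coded (reversed = (1+4) − raw = 5 − raw):
  item 1: 5 − 3 = 2
  item 2: 3
  item 3: 2
  item 4: 4
  item 5: 3
  item 6: 3
  item 7: 1
  item 8: 5 − 4 = 1
Sum = 2 + 3 + 2 + 4 + 3 + 3 + 1 + 1 = 19

19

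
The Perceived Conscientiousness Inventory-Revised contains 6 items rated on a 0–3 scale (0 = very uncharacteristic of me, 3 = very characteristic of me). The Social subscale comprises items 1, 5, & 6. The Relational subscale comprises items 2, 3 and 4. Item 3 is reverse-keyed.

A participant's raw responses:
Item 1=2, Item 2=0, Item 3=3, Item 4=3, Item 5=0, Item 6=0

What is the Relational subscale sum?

Relational items: 2, 3, 4.
Of these, item 3 is reverse-keyed; on a 0–3 scale, reversed = 3 − raw.
  item 2: 0
  item 3: 3 − 3 = 0
  item 4: 3
Sum = 0 + 0 + 3 = 3

3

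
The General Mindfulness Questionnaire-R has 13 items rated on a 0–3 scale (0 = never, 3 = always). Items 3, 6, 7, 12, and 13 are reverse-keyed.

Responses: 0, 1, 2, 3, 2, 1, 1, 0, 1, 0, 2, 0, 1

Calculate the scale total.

Raw sum = 14. Reverse-keyed items: 3, 6, 7, 12, 13; their raw sum = 5.
Each reversal replaces raw with 3 − raw, changing the total by 3 − 2·raw per item.
Total = 14 + 5·3 − 2·5 = 14 + 15 − 10 = 19

19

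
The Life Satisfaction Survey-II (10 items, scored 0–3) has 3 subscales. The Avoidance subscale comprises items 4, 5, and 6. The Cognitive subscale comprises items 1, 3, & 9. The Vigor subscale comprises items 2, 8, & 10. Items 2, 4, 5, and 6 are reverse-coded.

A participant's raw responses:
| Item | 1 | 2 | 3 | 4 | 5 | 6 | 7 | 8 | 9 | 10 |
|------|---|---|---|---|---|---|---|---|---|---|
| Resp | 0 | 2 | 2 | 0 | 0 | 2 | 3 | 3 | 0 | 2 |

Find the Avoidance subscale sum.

7

Avoidance items: 4, 5, 6.
Of these, items 4, 5, and 6 are reverse-coded; on a 0–3 scale, reversed = 3 − raw.
  item 4: 3 − 0 = 3
  item 5: 3 − 0 = 3
  item 6: 3 − 2 = 1
Sum = 3 + 3 + 1 = 7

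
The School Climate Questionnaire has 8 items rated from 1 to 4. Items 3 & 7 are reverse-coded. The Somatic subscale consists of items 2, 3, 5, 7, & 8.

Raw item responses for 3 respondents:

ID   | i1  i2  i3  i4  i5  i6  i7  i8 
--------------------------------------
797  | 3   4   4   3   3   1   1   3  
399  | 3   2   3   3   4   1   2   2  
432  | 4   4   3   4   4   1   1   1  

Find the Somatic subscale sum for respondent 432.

Respondent 432 raw: 4, 4, 3, 4, 4, 1, 1, 1.
Somatic items: 2, 3, 5, 7, 8.
Reverse-coded (reverse-coded value = 5 − response):
  item 2: 4
  item 3: 5 − 3 = 2
  item 5: 4
  item 7: 5 − 1 = 4
  item 8: 1
Sum = 4 + 2 + 4 + 4 + 1 = 15

15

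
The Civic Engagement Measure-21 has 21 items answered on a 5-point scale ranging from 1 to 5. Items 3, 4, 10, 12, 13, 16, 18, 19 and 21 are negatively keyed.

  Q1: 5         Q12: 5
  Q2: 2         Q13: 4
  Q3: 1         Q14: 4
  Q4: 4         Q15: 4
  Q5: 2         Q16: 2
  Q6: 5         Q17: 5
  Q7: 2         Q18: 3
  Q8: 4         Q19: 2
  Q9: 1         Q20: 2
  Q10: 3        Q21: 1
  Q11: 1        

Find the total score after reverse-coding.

Negatively keyed items use 6 − raw:
  item 3: 6 − 1 = 5
  item 4: 6 − 4 = 2
  item 10: 6 − 3 = 3
  item 12: 6 − 5 = 1
  item 13: 6 − 4 = 2
  item 16: 6 − 2 = 4
  item 18: 6 − 3 = 3
  item 19: 6 − 2 = 4
  item 21: 6 − 1 = 5
Scored items: 5, 2, 5, 2, 2, 5, 2, 4, 1, 3, 1, 1, 2, 4, 4, 4, 5, 3, 4, 2, 5
Total = 5 + 2 + 5 + 2 + 2 + 5 + 2 + 4 + 1 + 3 + 1 + 1 + 2 + 4 + 4 + 4 + 5 + 3 + 4 + 2 + 5 = 66

66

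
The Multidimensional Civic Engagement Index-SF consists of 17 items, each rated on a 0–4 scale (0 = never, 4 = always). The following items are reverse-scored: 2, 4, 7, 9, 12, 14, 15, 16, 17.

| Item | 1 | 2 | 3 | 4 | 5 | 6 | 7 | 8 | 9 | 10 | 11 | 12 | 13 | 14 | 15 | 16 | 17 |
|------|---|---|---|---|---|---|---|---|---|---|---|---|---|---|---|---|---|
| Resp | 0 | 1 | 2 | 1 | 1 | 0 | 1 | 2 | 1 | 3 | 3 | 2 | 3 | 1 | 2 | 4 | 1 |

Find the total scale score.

36

Reversing items 2, 4, 7, 9, 12, 14, 15, 16 and 17 with 4 − raw:
Total = 0 + (4−1) + 2 + (4−1) + 1 + 0 + (4−1) + 2 + (4−1) + 3 + 3 + (4−2) + 3 + (4−1) + (4−2) + (4−4) + (4−1)
      = 0 + 3 + 2 + 3 + 1 + 0 + 3 + 2 + 3 + 3 + 3 + 2 + 3 + 3 + 2 + 0 + 3 = 36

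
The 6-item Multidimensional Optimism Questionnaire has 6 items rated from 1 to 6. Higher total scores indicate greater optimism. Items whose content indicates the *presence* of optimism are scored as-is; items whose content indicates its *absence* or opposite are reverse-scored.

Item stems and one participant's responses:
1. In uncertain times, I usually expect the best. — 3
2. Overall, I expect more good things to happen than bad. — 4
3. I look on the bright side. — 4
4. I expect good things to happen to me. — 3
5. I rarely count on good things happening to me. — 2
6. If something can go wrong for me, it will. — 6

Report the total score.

Items 5, 6 describe the absence/opposite of optimism → reverse-score.
reverse-coded value = 7 − response.
  item 1: 3
  item 2: 4
  item 3: 4
  item 4: 3
  item 5: 7 − 2 = 5
  item 6: 7 − 6 = 1
Total = 3 + 4 + 4 + 3 + 5 + 1 = 20

20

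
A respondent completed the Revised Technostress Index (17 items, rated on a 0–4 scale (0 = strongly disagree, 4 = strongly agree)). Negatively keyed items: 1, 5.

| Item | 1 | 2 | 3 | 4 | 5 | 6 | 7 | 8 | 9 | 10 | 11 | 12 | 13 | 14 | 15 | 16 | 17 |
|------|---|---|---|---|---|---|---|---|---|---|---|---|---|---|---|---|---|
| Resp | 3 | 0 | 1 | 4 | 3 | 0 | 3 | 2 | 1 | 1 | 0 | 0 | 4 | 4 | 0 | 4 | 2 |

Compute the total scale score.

Reversing items 1 and 5 with 4 − raw:
Total = (4−3) + 0 + 1 + 4 + (4−3) + 0 + 3 + 2 + 1 + 1 + 0 + 0 + 4 + 4 + 0 + 4 + 2
      = 1 + 0 + 1 + 4 + 1 + 0 + 3 + 2 + 1 + 1 + 0 + 0 + 4 + 4 + 0 + 4 + 2 = 28

28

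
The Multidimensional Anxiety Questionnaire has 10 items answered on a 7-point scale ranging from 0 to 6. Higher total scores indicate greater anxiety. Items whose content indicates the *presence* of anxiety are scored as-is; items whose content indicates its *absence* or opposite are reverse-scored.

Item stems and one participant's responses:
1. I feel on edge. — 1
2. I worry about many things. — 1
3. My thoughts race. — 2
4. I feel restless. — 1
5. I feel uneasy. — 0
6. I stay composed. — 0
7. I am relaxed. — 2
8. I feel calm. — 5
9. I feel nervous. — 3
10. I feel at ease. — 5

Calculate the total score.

20

Items 6, 7, 8, 10 describe the absence/opposite of anxiety → reverse-score.
reverse-coded value = 6 − response.
  item 1: 1
  item 2: 1
  item 3: 2
  item 4: 1
  item 5: 0
  item 6: 6 − 0 = 6
  item 7: 6 − 2 = 4
  item 8: 6 − 5 = 1
  item 9: 3
  item 10: 6 − 5 = 1
Total = 1 + 1 + 2 + 1 + 0 + 6 + 4 + 1 + 3 + 1 = 20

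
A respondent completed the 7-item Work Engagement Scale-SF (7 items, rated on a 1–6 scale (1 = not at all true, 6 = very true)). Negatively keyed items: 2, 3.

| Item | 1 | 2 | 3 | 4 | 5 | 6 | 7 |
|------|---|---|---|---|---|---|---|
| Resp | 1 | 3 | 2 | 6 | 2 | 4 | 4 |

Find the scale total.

Apply reverse scoring (on a 1–6 scale, reversed = 7 − raw):
  item 2: 7 − 3 = 4
  item 3: 7 − 2 = 5
Scored items: 1, 4, 5, 6, 2, 4, 4
Total = 1 + 4 + 5 + 6 + 2 + 4 + 4 = 26

26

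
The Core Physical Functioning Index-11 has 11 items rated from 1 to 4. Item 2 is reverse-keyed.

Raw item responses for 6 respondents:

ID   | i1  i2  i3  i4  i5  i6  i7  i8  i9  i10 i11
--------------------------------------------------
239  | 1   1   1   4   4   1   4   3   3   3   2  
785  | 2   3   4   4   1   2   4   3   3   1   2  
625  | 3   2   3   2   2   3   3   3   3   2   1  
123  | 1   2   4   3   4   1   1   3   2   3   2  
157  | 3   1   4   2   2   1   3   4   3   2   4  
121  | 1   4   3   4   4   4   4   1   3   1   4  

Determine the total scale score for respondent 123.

27

Respondent 123 raw: 1, 2, 4, 3, 4, 1, 1, 3, 2, 3, 2.
Reverse-coded (reversed = (1+4) − raw = 5 − raw):
  item 1: 1
  item 2: 5 − 2 = 3
  item 3: 4
  item 4: 3
  item 5: 4
  item 6: 1
  item 7: 1
  item 8: 3
  item 9: 2
  item 10: 3
  item 11: 2
Sum = 1 + 3 + 4 + 3 + 4 + 1 + 1 + 3 + 2 + 3 + 2 = 27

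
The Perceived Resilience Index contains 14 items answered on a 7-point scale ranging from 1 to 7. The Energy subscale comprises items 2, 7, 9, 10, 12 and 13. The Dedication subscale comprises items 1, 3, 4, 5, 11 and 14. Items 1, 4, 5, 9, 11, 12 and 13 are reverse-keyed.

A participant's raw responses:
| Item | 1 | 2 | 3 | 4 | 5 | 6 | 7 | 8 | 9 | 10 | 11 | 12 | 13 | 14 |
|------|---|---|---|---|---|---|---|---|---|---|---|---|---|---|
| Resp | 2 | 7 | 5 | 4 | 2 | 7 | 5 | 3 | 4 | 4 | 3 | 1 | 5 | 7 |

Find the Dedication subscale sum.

Dedication items: 1, 3, 4, 5, 11, 14.
Of these, items 1, 4, 5 and 11 are reverse-keyed; reversed = (1+7) − raw = 8 − raw.
  item 1: 8 − 2 = 6
  item 3: 5
  item 4: 8 − 4 = 4
  item 5: 8 − 2 = 6
  item 11: 8 − 3 = 5
  item 14: 7
Sum = 6 + 5 + 4 + 6 + 5 + 7 = 33

33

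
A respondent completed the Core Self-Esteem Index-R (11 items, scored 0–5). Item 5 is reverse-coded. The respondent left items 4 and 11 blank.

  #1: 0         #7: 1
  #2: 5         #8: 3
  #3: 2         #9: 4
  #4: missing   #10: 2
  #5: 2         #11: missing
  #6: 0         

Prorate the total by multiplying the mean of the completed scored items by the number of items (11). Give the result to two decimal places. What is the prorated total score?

Reverse-coded (reversed = (0+5) − raw = 5 − raw):
  item 5: 5 − 2 = 3
Completed scored items (9 of 11): 0, 5, 2, 3, 0, 1, 3, 4, 2; sum = 20.
Person mean = 20 / 9 ≈ 2.2222
Prorated total = (20 / 9) × 11 = 24.44 (to 2 dp)

24.44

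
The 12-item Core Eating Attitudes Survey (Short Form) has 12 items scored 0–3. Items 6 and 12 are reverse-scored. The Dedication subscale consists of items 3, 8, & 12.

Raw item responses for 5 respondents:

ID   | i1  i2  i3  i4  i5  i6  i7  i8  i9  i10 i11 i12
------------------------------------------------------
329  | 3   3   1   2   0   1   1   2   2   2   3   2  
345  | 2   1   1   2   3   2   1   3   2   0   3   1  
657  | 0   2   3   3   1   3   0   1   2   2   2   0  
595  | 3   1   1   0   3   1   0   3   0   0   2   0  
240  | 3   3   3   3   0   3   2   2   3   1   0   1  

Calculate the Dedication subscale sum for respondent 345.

6

Respondent 345 raw: 2, 1, 1, 2, 3, 2, 1, 3, 2, 0, 3, 1.
Dedication items: 3, 8, 12.
Reverse-coded (reverse-coded value = 3 − response):
  item 3: 1
  item 8: 3
  item 12: 3 − 1 = 2
Sum = 1 + 3 + 2 = 6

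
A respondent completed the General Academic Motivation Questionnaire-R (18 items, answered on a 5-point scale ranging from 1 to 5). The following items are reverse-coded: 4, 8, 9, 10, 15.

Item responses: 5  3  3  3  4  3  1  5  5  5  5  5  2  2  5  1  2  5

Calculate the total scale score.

48

Reversing items 4, 8, 9, 10 and 15 with 6 − raw:
Total = 5 + 3 + 3 + (6−3) + 4 + 3 + 1 + (6−5) + (6−5) + (6−5) + 5 + 5 + 2 + 2 + (6−5) + 1 + 2 + 5
      = 5 + 3 + 3 + 3 + 4 + 3 + 1 + 1 + 1 + 1 + 5 + 5 + 2 + 2 + 1 + 1 + 2 + 5 = 48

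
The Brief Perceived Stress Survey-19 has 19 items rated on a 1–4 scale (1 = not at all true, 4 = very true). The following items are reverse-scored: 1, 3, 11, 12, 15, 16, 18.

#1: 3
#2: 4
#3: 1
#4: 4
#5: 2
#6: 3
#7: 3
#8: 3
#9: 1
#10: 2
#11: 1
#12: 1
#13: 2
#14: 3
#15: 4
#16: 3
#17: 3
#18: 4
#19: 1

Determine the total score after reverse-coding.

49

Reverse-scored items use 5 − raw:
  item 1: 5 − 3 = 2
  item 3: 5 − 1 = 4
  item 11: 5 − 1 = 4
  item 12: 5 − 1 = 4
  item 15: 5 − 4 = 1
  item 16: 5 − 3 = 2
  item 18: 5 − 4 = 1
After reverse-coding: 2, 4, 4, 4, 2, 3, 3, 3, 1, 2, 4, 4, 2, 3, 1, 2, 3, 1, 1
Total = 2 + 4 + 4 + 4 + 2 + 3 + 3 + 3 + 1 + 2 + 4 + 4 + 2 + 3 + 1 + 2 + 3 + 1 + 1 = 49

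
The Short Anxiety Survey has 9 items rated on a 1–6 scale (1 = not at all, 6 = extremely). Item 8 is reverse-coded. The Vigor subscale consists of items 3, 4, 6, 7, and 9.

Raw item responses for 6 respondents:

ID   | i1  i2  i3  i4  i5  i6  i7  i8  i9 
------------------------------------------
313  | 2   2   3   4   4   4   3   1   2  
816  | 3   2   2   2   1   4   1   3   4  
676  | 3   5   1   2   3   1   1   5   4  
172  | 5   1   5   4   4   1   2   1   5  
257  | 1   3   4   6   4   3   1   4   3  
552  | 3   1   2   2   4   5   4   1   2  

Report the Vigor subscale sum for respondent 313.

16

Respondent 313 raw: 2, 2, 3, 4, 4, 4, 3, 1, 2.
Vigor items: 3, 4, 6, 7, 9.
Reverse-coded (reversed = (1+6) − raw = 7 − raw):
  item 3: 3
  item 4: 4
  item 6: 4
  item 7: 3
  item 9: 2
Sum = 3 + 4 + 4 + 3 + 2 = 16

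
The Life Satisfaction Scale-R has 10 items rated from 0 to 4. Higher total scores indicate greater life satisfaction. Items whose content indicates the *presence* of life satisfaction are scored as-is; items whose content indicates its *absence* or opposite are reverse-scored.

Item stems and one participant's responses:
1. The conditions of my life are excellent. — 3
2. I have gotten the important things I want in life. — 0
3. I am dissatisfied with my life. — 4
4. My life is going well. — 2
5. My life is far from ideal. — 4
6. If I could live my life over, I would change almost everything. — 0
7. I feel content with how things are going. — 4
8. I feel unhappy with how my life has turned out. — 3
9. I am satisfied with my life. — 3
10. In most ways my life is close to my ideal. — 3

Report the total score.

20

Items 3, 5, 6, 8 describe the absence/opposite of life satisfaction → reverse-score.
on a 0–4 scale, reversed = 4 − raw.
  item 1: 3
  item 2: 0
  item 3: 4 − 4 = 0
  item 4: 2
  item 5: 4 − 4 = 0
  item 6: 4 − 0 = 4
  item 7: 4
  item 8: 4 − 3 = 1
  item 9: 3
  item 10: 3
Total = 3 + 0 + 0 + 2 + 0 + 4 + 4 + 1 + 3 + 3 = 20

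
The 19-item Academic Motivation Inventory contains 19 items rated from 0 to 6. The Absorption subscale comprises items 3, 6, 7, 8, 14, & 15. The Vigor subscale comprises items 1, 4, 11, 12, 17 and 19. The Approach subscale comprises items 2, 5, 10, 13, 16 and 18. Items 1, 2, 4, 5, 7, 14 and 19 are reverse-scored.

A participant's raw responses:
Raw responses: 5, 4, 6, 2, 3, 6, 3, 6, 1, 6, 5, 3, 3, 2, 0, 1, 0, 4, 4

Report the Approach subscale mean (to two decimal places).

Approach items: 2, 5, 10, 13, 16, 18.
Of these, items 2 and 5 are reverse-scored; reverse-coded value = 6 − response.
  item 2: 6 − 4 = 2
  item 5: 6 − 3 = 3
  item 10: 6
  item 13: 3
  item 16: 1
  item 18: 4
Sum = 2 + 3 + 6 + 3 + 1 + 4 = 19
Mean = 19 / 6 = 3.17

3.17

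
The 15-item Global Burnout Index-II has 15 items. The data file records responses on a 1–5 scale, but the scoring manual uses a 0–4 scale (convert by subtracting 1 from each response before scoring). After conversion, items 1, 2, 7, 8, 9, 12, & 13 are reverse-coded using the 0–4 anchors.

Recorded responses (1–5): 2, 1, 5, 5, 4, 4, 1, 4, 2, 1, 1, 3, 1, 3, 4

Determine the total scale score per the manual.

40

Convert to 0–4: 1, 0, 4, 4, 3, 3, 0, 3, 1, 0, 0, 2, 0, 2, 3
Reverse-coded (reverse-coded value = 4 − response):
  item 1: 4 − 1 = 3
  item 2: 4 − 0 = 4
  item 7: 4 − 0 = 4
  item 8: 4 − 3 = 1
  item 9: 4 − 1 = 3
  item 12: 4 − 2 = 2
  item 13: 4 − 0 = 4
Scored: 3, 4, 4, 4, 3, 3, 4, 1, 3, 0, 0, 2, 4, 2, 3
Total = 40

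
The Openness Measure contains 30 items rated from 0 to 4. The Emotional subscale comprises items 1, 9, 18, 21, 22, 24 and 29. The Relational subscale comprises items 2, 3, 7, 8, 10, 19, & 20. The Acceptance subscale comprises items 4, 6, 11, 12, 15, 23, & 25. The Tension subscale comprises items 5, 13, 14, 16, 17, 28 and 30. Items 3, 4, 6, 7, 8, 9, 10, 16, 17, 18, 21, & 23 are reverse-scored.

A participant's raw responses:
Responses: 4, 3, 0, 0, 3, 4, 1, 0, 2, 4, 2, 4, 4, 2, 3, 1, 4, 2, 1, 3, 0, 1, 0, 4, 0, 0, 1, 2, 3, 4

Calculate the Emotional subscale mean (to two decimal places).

2.86

Emotional items: 1, 9, 18, 21, 22, 24, 29.
Of these, items 9, 18 and 21 are reverse-scored; reverse-coded value = 4 − response.
  item 1: 4
  item 9: 4 − 2 = 2
  item 18: 4 − 2 = 2
  item 21: 4 − 0 = 4
  item 22: 1
  item 24: 4
  item 29: 3
Sum = 4 + 2 + 2 + 4 + 1 + 4 + 3 = 20
Mean = 20 / 7 = 2.86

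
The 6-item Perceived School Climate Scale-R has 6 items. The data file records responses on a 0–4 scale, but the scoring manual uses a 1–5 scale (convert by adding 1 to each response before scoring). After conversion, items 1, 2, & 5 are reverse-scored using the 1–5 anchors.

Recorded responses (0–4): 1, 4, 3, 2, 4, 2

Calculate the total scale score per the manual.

Convert to 1–5: 2, 5, 4, 3, 5, 3
Reverse-coded (on a 1–5 scale, reversed = 6 − raw):
  item 1: 6 − 2 = 4
  item 2: 6 − 5 = 1
  item 5: 6 − 5 = 1
Scored: 4, 1, 4, 3, 1, 3
Total = 16

16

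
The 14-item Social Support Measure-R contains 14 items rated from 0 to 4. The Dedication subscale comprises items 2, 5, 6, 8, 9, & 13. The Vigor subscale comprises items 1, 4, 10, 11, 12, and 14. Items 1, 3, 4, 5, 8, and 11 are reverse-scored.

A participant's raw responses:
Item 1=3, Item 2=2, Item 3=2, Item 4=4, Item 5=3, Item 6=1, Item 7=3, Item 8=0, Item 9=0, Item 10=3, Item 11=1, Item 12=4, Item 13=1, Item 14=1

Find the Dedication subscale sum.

Dedication items: 2, 5, 6, 8, 9, 13.
Of these, items 5 and 8 are reverse-scored; reversed = (0+4) − raw = 4 − raw.
  item 2: 2
  item 5: 4 − 3 = 1
  item 6: 1
  item 8: 4 − 0 = 4
  item 9: 0
  item 13: 1
Sum = 2 + 1 + 1 + 4 + 0 + 1 = 9

9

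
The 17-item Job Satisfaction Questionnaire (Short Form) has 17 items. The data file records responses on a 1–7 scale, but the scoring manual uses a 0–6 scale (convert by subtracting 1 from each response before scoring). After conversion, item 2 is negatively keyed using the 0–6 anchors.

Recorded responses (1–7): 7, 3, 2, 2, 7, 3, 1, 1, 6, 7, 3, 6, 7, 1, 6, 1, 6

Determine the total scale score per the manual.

Convert to 0–6: 6, 2, 1, 1, 6, 2, 0, 0, 5, 6, 2, 5, 6, 0, 5, 0, 5
Reverse-coded (reversed = (0+6) − raw = 6 − raw):
  item 2: 6 − 2 = 4
Scored: 6, 4, 1, 1, 6, 2, 0, 0, 5, 6, 2, 5, 6, 0, 5, 0, 5
Total = 54

54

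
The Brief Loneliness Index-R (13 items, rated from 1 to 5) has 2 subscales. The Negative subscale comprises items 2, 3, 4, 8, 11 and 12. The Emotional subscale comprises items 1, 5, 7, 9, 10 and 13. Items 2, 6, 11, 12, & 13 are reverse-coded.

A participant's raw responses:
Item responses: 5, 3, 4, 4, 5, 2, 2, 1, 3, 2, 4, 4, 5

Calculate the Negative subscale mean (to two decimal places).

Negative items: 2, 3, 4, 8, 11, 12.
Of these, items 2, 11 and 12 are reverse-coded; reversed = (1+5) − raw = 6 − raw.
  item 2: 6 − 3 = 3
  item 3: 4
  item 4: 4
  item 8: 1
  item 11: 6 − 4 = 2
  item 12: 6 − 4 = 2
Sum = 3 + 4 + 4 + 1 + 2 + 2 = 16
Mean = 16 / 6 = 2.67

2.67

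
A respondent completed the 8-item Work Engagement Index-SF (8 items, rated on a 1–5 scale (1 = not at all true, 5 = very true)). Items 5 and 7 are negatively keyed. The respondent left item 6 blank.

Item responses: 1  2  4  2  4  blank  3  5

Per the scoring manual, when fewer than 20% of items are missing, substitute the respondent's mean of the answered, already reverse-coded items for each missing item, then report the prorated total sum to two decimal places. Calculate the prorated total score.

21.71

Reverse-coded (reversed = (1+5) − raw = 6 − raw):
  item 5: 6 − 4 = 2
  item 7: 6 − 3 = 3
Completed scored items (7 of 8): 1, 2, 4, 2, 2, 3, 5; sum = 19.
Person mean = 19 / 7 ≈ 2.7143
Prorated total = (19 / 7) × 8 = 21.71 (to 2 dp)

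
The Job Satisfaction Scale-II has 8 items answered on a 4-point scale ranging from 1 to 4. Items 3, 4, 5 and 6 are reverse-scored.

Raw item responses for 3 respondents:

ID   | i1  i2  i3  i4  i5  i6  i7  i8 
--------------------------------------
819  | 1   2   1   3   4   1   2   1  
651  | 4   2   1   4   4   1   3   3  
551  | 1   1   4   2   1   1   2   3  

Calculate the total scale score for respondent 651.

Respondent 651 raw: 4, 2, 1, 4, 4, 1, 3, 3.
Reverse-coded (reverse-coded value = 5 − response):
  item 1: 4
  item 2: 2
  item 3: 5 − 1 = 4
  item 4: 5 − 4 = 1
  item 5: 5 − 4 = 1
  item 6: 5 − 1 = 4
  item 7: 3
  item 8: 3
Sum = 4 + 2 + 4 + 1 + 1 + 4 + 3 + 3 = 22

22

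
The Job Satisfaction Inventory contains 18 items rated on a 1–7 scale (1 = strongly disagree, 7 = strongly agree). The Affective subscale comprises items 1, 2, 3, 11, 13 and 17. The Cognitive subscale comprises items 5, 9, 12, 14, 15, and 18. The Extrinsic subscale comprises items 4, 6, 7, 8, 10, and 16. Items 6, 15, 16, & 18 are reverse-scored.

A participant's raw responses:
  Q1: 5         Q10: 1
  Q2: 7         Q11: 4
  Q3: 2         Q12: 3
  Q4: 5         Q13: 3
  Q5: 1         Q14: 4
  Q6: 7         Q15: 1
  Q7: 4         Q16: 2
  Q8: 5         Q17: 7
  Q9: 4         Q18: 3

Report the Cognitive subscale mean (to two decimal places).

4.00

Cognitive items: 5, 9, 12, 14, 15, 18.
Of these, items 15 and 18 are reverse-scored; on a 1–7 scale, reversed = 8 − raw.
  item 5: 1
  item 9: 4
  item 12: 3
  item 14: 4
  item 15: 8 − 1 = 7
  item 18: 8 − 3 = 5
Sum = 1 + 4 + 3 + 4 + 7 + 5 = 24
Mean = 24 / 6 = 4.00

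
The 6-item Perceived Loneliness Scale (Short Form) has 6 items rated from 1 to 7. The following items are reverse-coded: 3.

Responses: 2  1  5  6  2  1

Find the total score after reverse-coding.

Reversing item 3 with 8 − raw:
Total = 2 + 1 + (8−5) + 6 + 2 + 1
      = 2 + 1 + 3 + 6 + 2 + 1 = 15

15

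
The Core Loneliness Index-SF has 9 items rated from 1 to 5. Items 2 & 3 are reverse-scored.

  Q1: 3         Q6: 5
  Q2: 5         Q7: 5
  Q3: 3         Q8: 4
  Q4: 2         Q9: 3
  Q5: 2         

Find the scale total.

Raw sum = 32. Reverse-scored items: 2, 3; their raw sum = 8.
Each reversal replaces raw with 6 − raw, changing the total by 6 − 2·raw per item.
Total = 32 + 2·6 − 2·8 = 32 + 12 − 16 = 28

28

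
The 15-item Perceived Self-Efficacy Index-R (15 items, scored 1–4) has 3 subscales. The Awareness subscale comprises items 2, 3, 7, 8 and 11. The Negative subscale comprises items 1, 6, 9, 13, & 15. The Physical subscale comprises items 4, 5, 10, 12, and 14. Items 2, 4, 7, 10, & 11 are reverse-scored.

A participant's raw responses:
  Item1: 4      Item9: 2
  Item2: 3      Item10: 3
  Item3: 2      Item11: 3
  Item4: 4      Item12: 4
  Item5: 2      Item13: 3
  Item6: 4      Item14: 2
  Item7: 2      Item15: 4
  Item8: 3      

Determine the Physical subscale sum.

11

Physical items: 4, 5, 10, 12, 14.
Of these, items 4 and 10 are reverse-scored; reverse-coded value = 5 − response.
  item 4: 5 − 4 = 1
  item 5: 2
  item 10: 5 − 3 = 2
  item 12: 4
  item 14: 2
Sum = 1 + 2 + 2 + 4 + 2 = 11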